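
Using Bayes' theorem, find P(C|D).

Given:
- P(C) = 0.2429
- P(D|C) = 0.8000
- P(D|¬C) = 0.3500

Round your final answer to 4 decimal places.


Bayes' theorem: P(C|D) = P(D|C) × P(C) / P(D)

Step 1: Calculate P(D) using law of total probability
P(D) = P(D|C)P(C) + P(D|¬C)P(¬C)
     = 0.8000 × 0.2429 + 0.3500 × 0.7571
     = 0.19432000 + 0.26498500
     = 0.45930500

Step 2: Apply Bayes' theorem
P(C|D) = P(D|C) × P(C) / P(D)
       = 0.19432000 / 0.45930500
       = 0.4231


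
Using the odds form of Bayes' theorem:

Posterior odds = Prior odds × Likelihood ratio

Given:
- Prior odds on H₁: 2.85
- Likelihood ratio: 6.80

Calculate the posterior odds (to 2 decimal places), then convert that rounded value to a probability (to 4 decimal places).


Step 1: Calculate posterior odds
Posterior odds = Prior odds × LR
               = 2.85 × 6.80
               = 19.38

Step 2: Convert to probability
P(H₁|E) = Posterior odds / (1 + Posterior odds)
       = 19.38 / (1 + 19.38)
       = 19.38 / 20.38
       = 0.9509

The evidence increased P(H₁) from 0.7403 to 0.9509.


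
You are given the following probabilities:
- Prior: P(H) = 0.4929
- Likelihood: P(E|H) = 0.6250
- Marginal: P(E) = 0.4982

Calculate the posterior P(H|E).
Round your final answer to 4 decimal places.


Using Bayes' theorem:

P(H|E) = P(E|H) × P(H) / P(E)
       = 0.6250 × 0.4929 / 0.4982
       = 0.30806250 / 0.4982
       = 0.6184

The evidence strengthens our belief in H.
Prior: 0.4929 → Posterior: 0.6184


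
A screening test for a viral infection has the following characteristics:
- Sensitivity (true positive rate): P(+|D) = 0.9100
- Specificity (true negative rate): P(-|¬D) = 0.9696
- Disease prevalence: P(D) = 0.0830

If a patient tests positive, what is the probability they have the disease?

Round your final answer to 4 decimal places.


Let D = has disease, + = positive test

Given:
- P(D) = 0.0830 (prevalence)
- P(+|D) = 0.9100 (sensitivity)
- P(-|¬D) = 0.9696 (specificity)
- P(+|¬D) = 0.0304 (false positive rate = 1 - specificity)

Step 1: Find P(+)
P(+) = P(+|D)P(D) + P(+|¬D)P(¬D)
     = 0.9100 × 0.0830 + 0.0304 × 0.9170
     = 0.07553000 + 0.02787680
     = 0.10340680

Step 2: Apply Bayes' theorem for P(D|+)
P(D|+) = P(+|D)P(D) / P(+)
       = 0.07553000 / 0.10340680
       = 0.7304


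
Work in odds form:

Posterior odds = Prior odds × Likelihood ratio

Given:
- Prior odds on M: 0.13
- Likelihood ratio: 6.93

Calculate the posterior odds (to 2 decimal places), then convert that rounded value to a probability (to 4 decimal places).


Step 1: Calculate posterior odds
Posterior odds = Prior odds × LR
               = 0.13 × 6.93
               = 0.90

Step 2: Convert to probability
P(M|E) = Posterior odds / (1 + Posterior odds)
       = 0.90 / (1 + 0.90)
       = 0.90 / 1.90
       = 0.4737

The evidence increased P(M) from 0.1150 to 0.4737.


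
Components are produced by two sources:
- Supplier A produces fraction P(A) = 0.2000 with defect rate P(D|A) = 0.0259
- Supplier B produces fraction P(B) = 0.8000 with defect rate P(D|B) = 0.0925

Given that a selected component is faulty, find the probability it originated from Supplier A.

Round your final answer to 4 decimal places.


Let A = from Supplier A, D = faulty

Given:
- P(A) = 0.2000, P(B) = 0.8000
- P(D|A) = 0.0259, P(D|B) = 0.0925

Step 1: Find P(D)
P(D) = P(D|A)P(A) + P(D|B)P(B)
     = 0.0259 × 0.2000 + 0.0925 × 0.8000
     = 0.00518000 + 0.07400000
     = 0.07918000

Step 2: Apply Bayes' theorem
P(A|D) = P(D|A)P(A) / P(D)
       = 0.00518000 / 0.07918000
       = 0.0654


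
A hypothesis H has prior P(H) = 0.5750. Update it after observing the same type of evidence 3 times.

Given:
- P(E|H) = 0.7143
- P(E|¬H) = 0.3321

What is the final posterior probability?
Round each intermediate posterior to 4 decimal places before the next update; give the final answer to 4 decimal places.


Sequential Bayesian updating:

Initial prior: P(H) = 0.5750

Update 1:
  P(E) = 0.7143 × 0.5750 + 0.3321 × 0.4250 = 0.41072250 + 0.14114250 = 0.55186500
  P(H|E) = 0.41072250 / 0.55186500 = 0.7442

Update 2:
  P(E) = 0.7143 × 0.7442 + 0.3321 × 0.2558 = 0.53158206 + 0.08495118 = 0.61653324
  P(H|E) = 0.53158206 / 0.61653324 = 0.8622

Update 3:
  P(E) = 0.7143 × 0.8622 + 0.3321 × 0.1378 = 0.61586946 + 0.04576338 = 0.66163284
  P(H|E) = 0.61586946 / 0.66163284 = 0.9308

Final posterior: 0.9308


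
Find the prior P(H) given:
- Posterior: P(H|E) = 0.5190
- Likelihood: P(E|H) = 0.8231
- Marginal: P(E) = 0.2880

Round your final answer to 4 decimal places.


From Bayes' theorem: P(H|E) = P(E|H) × P(H) / P(E)

Rearranging for P(H):
P(H) = P(H|E) × P(E) / P(E|H)
     = 0.5190 × 0.2880 / 0.8231
     = 0.14947200 / 0.8231
     = 0.1816


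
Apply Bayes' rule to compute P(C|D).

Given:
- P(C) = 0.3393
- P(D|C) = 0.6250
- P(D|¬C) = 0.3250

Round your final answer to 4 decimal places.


Bayes' theorem: P(C|D) = P(D|C) × P(C) / P(D)

Step 1: Calculate P(D) using law of total probability
P(D) = P(D|C)P(C) + P(D|¬C)P(¬C)
     = 0.6250 × 0.3393 + 0.3250 × 0.6607
     = 0.21206250 + 0.21472750
     = 0.42679000

Step 2: Apply Bayes' theorem
P(C|D) = P(D|C) × P(C) / P(D)
       = 0.21206250 / 0.42679000
       = 0.4969


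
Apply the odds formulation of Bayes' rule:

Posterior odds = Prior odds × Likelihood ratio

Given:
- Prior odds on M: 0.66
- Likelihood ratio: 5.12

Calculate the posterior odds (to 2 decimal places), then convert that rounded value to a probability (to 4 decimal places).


Step 1: Calculate posterior odds
Posterior odds = Prior odds × LR
               = 0.66 × 5.12
               = 3.38

Step 2: Convert to probability
P(M|E) = Posterior odds / (1 + Posterior odds)
       = 3.38 / (1 + 3.38)
       = 3.38 / 4.38
       = 0.7717

The evidence increased P(M) from 0.3976 to 0.7717.


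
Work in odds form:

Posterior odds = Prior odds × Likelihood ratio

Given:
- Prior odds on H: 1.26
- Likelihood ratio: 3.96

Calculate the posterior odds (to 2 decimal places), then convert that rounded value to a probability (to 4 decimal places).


Step 1: Calculate posterior odds
Posterior odds = Prior odds × LR
               = 1.26 × 3.96
               = 4.99

Step 2: Convert to probability
P(H|E) = Posterior odds / (1 + Posterior odds)
       = 4.99 / (1 + 4.99)
       = 4.99 / 5.99
       = 0.8331

The evidence increased P(H) from 0.5575 to 0.8331.


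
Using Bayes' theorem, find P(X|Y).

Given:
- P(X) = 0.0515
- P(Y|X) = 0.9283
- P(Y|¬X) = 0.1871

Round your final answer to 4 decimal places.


Bayes' theorem: P(X|Y) = P(Y|X) × P(X) / P(Y)

Step 1: Calculate P(Y) using law of total probability
P(Y) = P(Y|X)P(X) + P(Y|¬X)P(¬X)
     = 0.9283 × 0.0515 + 0.1871 × 0.9485
     = 0.04780745 + 0.17746435
     = 0.22527180

Step 2: Apply Bayes' theorem
P(X|Y) = P(Y|X) × P(X) / P(Y)
       = 0.04780745 / 0.22527180
       = 0.2122


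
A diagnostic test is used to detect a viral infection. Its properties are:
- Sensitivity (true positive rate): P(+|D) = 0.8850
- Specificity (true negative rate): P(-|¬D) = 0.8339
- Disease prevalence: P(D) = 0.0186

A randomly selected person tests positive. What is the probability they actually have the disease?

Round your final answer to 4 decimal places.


Let D = has disease, + = positive test

Given:
- P(D) = 0.0186 (prevalence)
- P(+|D) = 0.8850 (sensitivity)
- P(-|¬D) = 0.8339 (specificity)
- P(+|¬D) = 0.1661 (false positive rate = 1 - specificity)

Step 1: Find P(+)
P(+) = P(+|D)P(D) + P(+|¬D)P(¬D)
     = 0.8850 × 0.0186 + 0.1661 × 0.9814
     = 0.01646100 + 0.16301054
     = 0.17947154

Step 2: Apply Bayes' theorem for P(D|+)
P(D|+) = P(+|D)P(D) / P(+)
       = 0.01646100 / 0.17947154
       = 0.0917


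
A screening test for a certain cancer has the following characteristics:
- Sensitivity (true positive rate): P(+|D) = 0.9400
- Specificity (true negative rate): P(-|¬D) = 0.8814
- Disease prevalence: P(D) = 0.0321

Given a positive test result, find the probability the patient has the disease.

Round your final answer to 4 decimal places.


Let D = has disease, + = positive test

Given:
- P(D) = 0.0321 (prevalence)
- P(+|D) = 0.9400 (sensitivity)
- P(-|¬D) = 0.8814 (specificity)
- P(+|¬D) = 0.1186 (false positive rate = 1 - specificity)

Step 1: Find P(+)
P(+) = P(+|D)P(D) + P(+|¬D)P(¬D)
     = 0.9400 × 0.0321 + 0.1186 × 0.9679
     = 0.03017400 + 0.11479294
     = 0.14496694

Step 2: Apply Bayes' theorem for P(D|+)
P(D|+) = P(+|D)P(D) / P(+)
       = 0.03017400 / 0.14496694
       = 0.2081


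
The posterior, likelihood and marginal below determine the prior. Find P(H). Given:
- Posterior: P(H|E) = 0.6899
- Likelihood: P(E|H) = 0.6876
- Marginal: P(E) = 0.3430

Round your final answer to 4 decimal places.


From Bayes' theorem: P(H|E) = P(E|H) × P(H) / P(E)

Rearranging for P(H):
P(H) = P(H|E) × P(E) / P(E|H)
     = 0.6899 × 0.3430 / 0.6876
     = 0.23663570 / 0.6876
     = 0.3441


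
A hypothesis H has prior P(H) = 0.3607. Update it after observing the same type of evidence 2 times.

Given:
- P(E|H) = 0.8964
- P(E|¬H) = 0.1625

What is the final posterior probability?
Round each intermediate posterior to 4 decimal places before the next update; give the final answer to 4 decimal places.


Sequential Bayesian updating:

Initial prior: P(H) = 0.3607

Update 1:
  P(E) = 0.8964 × 0.3607 + 0.1625 × 0.6393 = 0.32333148 + 0.10388625 = 0.42721773
  P(H|E) = 0.32333148 / 0.42721773 = 0.7568

Update 2:
  P(E) = 0.8964 × 0.7568 + 0.1625 × 0.2432 = 0.67839552 + 0.03952000 = 0.71791552
  P(H|E) = 0.67839552 / 0.71791552 = 0.9450

Final posterior: 0.9450


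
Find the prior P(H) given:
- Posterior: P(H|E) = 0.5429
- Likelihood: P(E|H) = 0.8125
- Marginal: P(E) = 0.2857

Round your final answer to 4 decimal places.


From Bayes' theorem: P(H|E) = P(E|H) × P(H) / P(E)

Rearranging for P(H):
P(H) = P(H|E) × P(E) / P(E|H)
     = 0.5429 × 0.2857 / 0.8125
     = 0.15510653 / 0.8125
     = 0.1909


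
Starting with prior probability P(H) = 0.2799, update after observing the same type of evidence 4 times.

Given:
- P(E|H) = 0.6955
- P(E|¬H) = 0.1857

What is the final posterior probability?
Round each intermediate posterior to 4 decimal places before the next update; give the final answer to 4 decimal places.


Sequential Bayesian updating:

Initial prior: P(H) = 0.2799

Update 1:
  P(E) = 0.6955 × 0.2799 + 0.1857 × 0.7201 = 0.19467045 + 0.13372257 = 0.32839302
  P(H|E) = 0.19467045 / 0.32839302 = 0.5928

Update 2:
  P(E) = 0.6955 × 0.5928 + 0.1857 × 0.4072 = 0.41229240 + 0.07561704 = 0.48790944
  P(H|E) = 0.41229240 / 0.48790944 = 0.8450

Update 3:
  P(E) = 0.6955 × 0.8450 + 0.1857 × 0.1550 = 0.58769750 + 0.02878350 = 0.61648100
  P(H|E) = 0.58769750 / 0.61648100 = 0.9533

Update 4:
  P(E) = 0.6955 × 0.9533 + 0.1857 × 0.0467 = 0.66302015 + 0.00867219 = 0.67169234
  P(H|E) = 0.66302015 / 0.67169234 = 0.9871

Final posterior: 0.9871


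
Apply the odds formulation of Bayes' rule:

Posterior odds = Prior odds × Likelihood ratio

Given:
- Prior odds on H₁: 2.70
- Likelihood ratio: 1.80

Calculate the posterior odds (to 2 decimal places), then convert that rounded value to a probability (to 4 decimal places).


Step 1: Calculate posterior odds
Posterior odds = Prior odds × LR
               = 2.70 × 1.80
               = 4.86

Step 2: Convert to probability
P(H₁|E) = Posterior odds / (1 + Posterior odds)
       = 4.86 / (1 + 4.86)
       = 4.86 / 5.86
       = 0.8294

The evidence increased P(H₁) from 0.7297 to 0.8294.


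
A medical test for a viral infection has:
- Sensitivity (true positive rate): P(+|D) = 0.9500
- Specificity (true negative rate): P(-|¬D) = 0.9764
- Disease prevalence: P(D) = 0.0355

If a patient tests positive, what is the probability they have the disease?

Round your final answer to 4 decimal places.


Let D = has disease, + = positive test

Given:
- P(D) = 0.0355 (prevalence)
- P(+|D) = 0.9500 (sensitivity)
- P(-|¬D) = 0.9764 (specificity)
- P(+|¬D) = 0.0236 (false positive rate = 1 - specificity)

Step 1: Find P(+)
P(+) = P(+|D)P(D) + P(+|¬D)P(¬D)
     = 0.9500 × 0.0355 + 0.0236 × 0.9645
     = 0.03372500 + 0.02276220
     = 0.05648720

Step 2: Apply Bayes' theorem for P(D|+)
P(D|+) = P(+|D)P(D) / P(+)
       = 0.03372500 / 0.05648720
       = 0.5970


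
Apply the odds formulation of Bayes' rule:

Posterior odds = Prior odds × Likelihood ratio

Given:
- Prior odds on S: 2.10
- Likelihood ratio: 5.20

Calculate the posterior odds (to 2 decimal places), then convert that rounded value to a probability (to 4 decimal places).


Step 1: Calculate posterior odds
Posterior odds = Prior odds × LR
               = 2.10 × 5.20
               = 10.92

Step 2: Convert to probability
P(S|E) = Posterior odds / (1 + Posterior odds)
       = 10.92 / (1 + 10.92)
       = 10.92 / 11.92
       = 0.9161

The evidence increased P(S) from 0.6774 to 0.9161.


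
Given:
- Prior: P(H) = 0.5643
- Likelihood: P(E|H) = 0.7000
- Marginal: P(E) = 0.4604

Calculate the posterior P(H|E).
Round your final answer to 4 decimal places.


Using Bayes' theorem:

P(H|E) = P(E|H) × P(H) / P(E)
       = 0.7000 × 0.5643 / 0.4604
       = 0.39501000 / 0.4604
       = 0.8580

The evidence strengthens our belief in H.
Prior: 0.5643 → Posterior: 0.8580


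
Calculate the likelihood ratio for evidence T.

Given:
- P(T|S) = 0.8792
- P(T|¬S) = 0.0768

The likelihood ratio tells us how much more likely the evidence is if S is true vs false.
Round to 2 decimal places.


Likelihood Ratio (LR) = P(T|S) / P(T|¬S)

LR = 0.8792 / 0.0768
   = 11.45

The evidence is 11.45 times more likely if S is true than if S is false.
LR > 1, so observing T raises the odds in favor of S.


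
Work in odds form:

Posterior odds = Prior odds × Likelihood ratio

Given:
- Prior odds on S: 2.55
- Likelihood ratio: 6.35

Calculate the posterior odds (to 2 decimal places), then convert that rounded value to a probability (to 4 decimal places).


Step 1: Calculate posterior odds
Posterior odds = Prior odds × LR
               = 2.55 × 6.35
               = 16.19

Step 2: Convert to probability
P(S|E) = Posterior odds / (1 + Posterior odds)
       = 16.19 / (1 + 16.19)
       = 16.19 / 17.19
       = 0.9418

The evidence increased P(S) from 0.7183 to 0.9418.


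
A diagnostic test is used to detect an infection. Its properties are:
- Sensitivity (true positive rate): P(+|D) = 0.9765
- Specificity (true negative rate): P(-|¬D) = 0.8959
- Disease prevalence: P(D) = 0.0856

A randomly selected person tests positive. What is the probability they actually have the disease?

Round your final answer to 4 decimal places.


Let D = has disease, + = positive test

Given:
- P(D) = 0.0856 (prevalence)
- P(+|D) = 0.9765 (sensitivity)
- P(-|¬D) = 0.8959 (specificity)
- P(+|¬D) = 0.1041 (false positive rate = 1 - specificity)

Step 1: Find P(+)
P(+) = P(+|D)P(D) + P(+|¬D)P(¬D)
     = 0.9765 × 0.0856 + 0.1041 × 0.9144
     = 0.08358840 + 0.09518904
     = 0.17877744

Step 2: Apply Bayes' theorem for P(D|+)
P(D|+) = P(+|D)P(D) / P(+)
       = 0.08358840 / 0.17877744
       = 0.4676


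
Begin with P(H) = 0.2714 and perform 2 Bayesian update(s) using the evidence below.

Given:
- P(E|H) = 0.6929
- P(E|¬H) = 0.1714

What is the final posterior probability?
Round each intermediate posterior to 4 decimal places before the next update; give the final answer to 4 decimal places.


Sequential Bayesian updating:

Initial prior: P(H) = 0.2714

Update 1:
  P(E) = 0.6929 × 0.2714 + 0.1714 × 0.7286 = 0.18805306 + 0.12488204 = 0.31293510
  P(H|E) = 0.18805306 / 0.31293510 = 0.6009

Update 2:
  P(E) = 0.6929 × 0.6009 + 0.1714 × 0.3991 = 0.41636361 + 0.06840574 = 0.48476935
  P(H|E) = 0.41636361 / 0.48476935 = 0.8589

Final posterior: 0.8589


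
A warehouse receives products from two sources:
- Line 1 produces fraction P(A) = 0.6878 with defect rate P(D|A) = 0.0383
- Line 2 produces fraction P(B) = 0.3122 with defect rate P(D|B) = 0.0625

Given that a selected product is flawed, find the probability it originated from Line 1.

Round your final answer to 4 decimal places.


Let A = from Line 1, D = flawed

Given:
- P(A) = 0.6878, P(B) = 0.3122
- P(D|A) = 0.0383, P(D|B) = 0.0625

Step 1: Find P(D)
P(D) = P(D|A)P(A) + P(D|B)P(B)
     = 0.0383 × 0.6878 + 0.0625 × 0.3122
     = 0.02634274 + 0.01951250
     = 0.04585524

Step 2: Apply Bayes' theorem
P(A|D) = P(D|A)P(A) / P(D)
       = 0.02634274 / 0.04585524
       = 0.5745


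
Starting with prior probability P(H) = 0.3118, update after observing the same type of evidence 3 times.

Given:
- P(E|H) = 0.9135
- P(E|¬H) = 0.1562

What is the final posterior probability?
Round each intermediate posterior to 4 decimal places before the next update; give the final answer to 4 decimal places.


Sequential Bayesian updating:

Initial prior: P(H) = 0.3118

Update 1:
  P(E) = 0.9135 × 0.3118 + 0.1562 × 0.6882 = 0.28482930 + 0.10749684 = 0.39232614
  P(H|E) = 0.28482930 / 0.39232614 = 0.7260

Update 2:
  P(E) = 0.9135 × 0.7260 + 0.1562 × 0.2740 = 0.66320100 + 0.04279880 = 0.70599980
  P(H|E) = 0.66320100 / 0.70599980 = 0.9394

Update 3:
  P(E) = 0.9135 × 0.9394 + 0.1562 × 0.0606 = 0.85814190 + 0.00946572 = 0.86760762
  P(H|E) = 0.85814190 / 0.86760762 = 0.9891

Final posterior: 0.9891


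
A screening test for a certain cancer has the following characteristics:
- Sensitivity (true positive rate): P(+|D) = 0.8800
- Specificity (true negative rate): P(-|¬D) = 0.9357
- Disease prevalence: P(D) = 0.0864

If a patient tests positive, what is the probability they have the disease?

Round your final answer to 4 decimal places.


Let D = has disease, + = positive test

Given:
- P(D) = 0.0864 (prevalence)
- P(+|D) = 0.8800 (sensitivity)
- P(-|¬D) = 0.9357 (specificity)
- P(+|¬D) = 0.0643 (false positive rate = 1 - specificity)

Step 1: Find P(+)
P(+) = P(+|D)P(D) + P(+|¬D)P(¬D)
     = 0.8800 × 0.0864 + 0.0643 × 0.9136
     = 0.07603200 + 0.05874448
     = 0.13477648

Step 2: Apply Bayes' theorem for P(D|+)
P(D|+) = P(+|D)P(D) / P(+)
       = 0.07603200 / 0.13477648
       = 0.5641


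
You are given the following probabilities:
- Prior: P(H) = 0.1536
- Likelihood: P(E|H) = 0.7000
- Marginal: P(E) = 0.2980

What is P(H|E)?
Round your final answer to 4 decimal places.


Using Bayes' theorem:

P(H|E) = P(E|H) × P(H) / P(E)
       = 0.7000 × 0.1536 / 0.2980
       = 0.10752000 / 0.2980
       = 0.3608

The evidence strengthens our belief in H.
Prior: 0.1536 → Posterior: 0.3608


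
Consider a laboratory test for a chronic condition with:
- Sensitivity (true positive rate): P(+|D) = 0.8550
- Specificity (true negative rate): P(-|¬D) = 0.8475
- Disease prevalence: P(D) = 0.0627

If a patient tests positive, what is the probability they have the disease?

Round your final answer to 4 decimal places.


Let D = has disease, + = positive test

Given:
- P(D) = 0.0627 (prevalence)
- P(+|D) = 0.8550 (sensitivity)
- P(-|¬D) = 0.8475 (specificity)
- P(+|¬D) = 0.1525 (false positive rate = 1 - specificity)

Step 1: Find P(+)
P(+) = P(+|D)P(D) + P(+|¬D)P(¬D)
     = 0.8550 × 0.0627 + 0.1525 × 0.9373
     = 0.05360850 + 0.14293825
     = 0.19654675

Step 2: Apply Bayes' theorem for P(D|+)
P(D|+) = P(+|D)P(D) / P(+)
       = 0.05360850 / 0.19654675
       = 0.2728


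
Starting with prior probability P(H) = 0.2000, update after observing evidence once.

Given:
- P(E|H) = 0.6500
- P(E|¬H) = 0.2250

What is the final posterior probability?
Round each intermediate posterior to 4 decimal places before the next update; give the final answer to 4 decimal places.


Sequential Bayesian updating:

Initial prior: P(H) = 0.2000

Update 1:
  P(E) = 0.6500 × 0.2000 + 0.2250 × 0.8000 = 0.13000000 + 0.18000000 = 0.31000000
  P(H|E) = 0.13000000 / 0.31000000 = 0.4194

Final posterior: 0.4194


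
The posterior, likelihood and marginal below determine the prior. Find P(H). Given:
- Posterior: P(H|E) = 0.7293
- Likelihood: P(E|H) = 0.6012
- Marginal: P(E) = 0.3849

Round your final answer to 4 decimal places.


From Bayes' theorem: P(H|E) = P(E|H) × P(H) / P(E)

Rearranging for P(H):
P(H) = P(H|E) × P(E) / P(E|H)
     = 0.7293 × 0.3849 / 0.6012
     = 0.28070757 / 0.6012
     = 0.4669


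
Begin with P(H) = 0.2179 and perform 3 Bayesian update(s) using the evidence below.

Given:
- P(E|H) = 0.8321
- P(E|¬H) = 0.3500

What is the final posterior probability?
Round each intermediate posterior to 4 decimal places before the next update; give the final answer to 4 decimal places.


Sequential Bayesian updating:

Initial prior: P(H) = 0.2179

Update 1:
  P(E) = 0.8321 × 0.2179 + 0.3500 × 0.7821 = 0.18131459 + 0.27373500 = 0.45504959
  P(H|E) = 0.18131459 / 0.45504959 = 0.3985

Update 2:
  P(E) = 0.8321 × 0.3985 + 0.3500 × 0.6015 = 0.33159185 + 0.21052500 = 0.54211685
  P(H|E) = 0.33159185 / 0.54211685 = 0.6117

Update 3:
  P(E) = 0.8321 × 0.6117 + 0.3500 × 0.3883 = 0.50899557 + 0.13590500 = 0.64490057
  P(H|E) = 0.50899557 / 0.64490057 = 0.7893

Final posterior: 0.7893


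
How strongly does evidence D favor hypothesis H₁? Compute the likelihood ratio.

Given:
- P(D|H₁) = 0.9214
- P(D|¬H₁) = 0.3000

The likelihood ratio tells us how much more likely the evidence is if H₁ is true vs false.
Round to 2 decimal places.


Likelihood Ratio (LR) = P(D|H₁) / P(D|¬H₁)

LR = 0.9214 / 0.3000
   = 3.07

The evidence is 3.07 times more likely if H₁ is true than if H₁ is false.
LR > 1, so observing D raises the odds in favor of H₁.


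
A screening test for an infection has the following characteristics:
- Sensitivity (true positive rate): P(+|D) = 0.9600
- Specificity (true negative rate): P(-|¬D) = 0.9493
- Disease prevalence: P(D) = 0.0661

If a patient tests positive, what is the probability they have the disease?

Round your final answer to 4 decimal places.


Let D = has disease, + = positive test

Given:
- P(D) = 0.0661 (prevalence)
- P(+|D) = 0.9600 (sensitivity)
- P(-|¬D) = 0.9493 (specificity)
- P(+|¬D) = 0.0507 (false positive rate = 1 - specificity)

Step 1: Find P(+)
P(+) = P(+|D)P(D) + P(+|¬D)P(¬D)
     = 0.9600 × 0.0661 + 0.0507 × 0.9339
     = 0.06345600 + 0.04734873
     = 0.11080473

Step 2: Apply Bayes' theorem for P(D|+)
P(D|+) = P(+|D)P(D) / P(+)
       = 0.06345600 / 0.11080473
       = 0.5727


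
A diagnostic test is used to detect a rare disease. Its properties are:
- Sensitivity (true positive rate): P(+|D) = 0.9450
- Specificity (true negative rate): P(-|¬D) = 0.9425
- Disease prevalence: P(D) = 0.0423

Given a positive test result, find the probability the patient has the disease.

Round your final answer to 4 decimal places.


Let D = has disease, + = positive test

Given:
- P(D) = 0.0423 (prevalence)
- P(+|D) = 0.9450 (sensitivity)
- P(-|¬D) = 0.9425 (specificity)
- P(+|¬D) = 0.0575 (false positive rate = 1 - specificity)

Step 1: Find P(+)
P(+) = P(+|D)P(D) + P(+|¬D)P(¬D)
     = 0.9450 × 0.0423 + 0.0575 × 0.9577
     = 0.03997350 + 0.05506775
     = 0.09504125

Step 2: Apply Bayes' theorem for P(D|+)
P(D|+) = P(+|D)P(D) / P(+)
       = 0.03997350 / 0.09504125
       = 0.4206


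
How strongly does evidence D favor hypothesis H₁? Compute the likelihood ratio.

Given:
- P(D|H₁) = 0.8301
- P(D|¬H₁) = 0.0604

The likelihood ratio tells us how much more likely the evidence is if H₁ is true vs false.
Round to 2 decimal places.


Likelihood Ratio (LR) = P(D|H₁) / P(D|¬H₁)

LR = 0.8301 / 0.0604
   = 13.74

The evidence is 13.74 times more likely if H₁ is true than if H₁ is false.
Since LR > 1, the evidence supports H₁ over ¬H₁.


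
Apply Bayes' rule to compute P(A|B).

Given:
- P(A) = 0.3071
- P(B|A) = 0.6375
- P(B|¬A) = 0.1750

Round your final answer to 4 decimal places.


Bayes' theorem: P(A|B) = P(B|A) × P(A) / P(B)

Step 1: Calculate P(B) using law of total probability
P(B) = P(B|A)P(A) + P(B|¬A)P(¬A)
     = 0.6375 × 0.3071 + 0.1750 × 0.6929
     = 0.19577625 + 0.12125750
     = 0.31703375

Step 2: Apply Bayes' theorem
P(A|B) = P(B|A) × P(A) / P(B)
       = 0.19577625 / 0.31703375
       = 0.6175


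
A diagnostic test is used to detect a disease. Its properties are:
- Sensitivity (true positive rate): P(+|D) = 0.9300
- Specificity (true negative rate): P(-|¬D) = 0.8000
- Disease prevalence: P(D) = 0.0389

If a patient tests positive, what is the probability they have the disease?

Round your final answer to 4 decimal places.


Let D = has disease, + = positive test

Given:
- P(D) = 0.0389 (prevalence)
- P(+|D) = 0.9300 (sensitivity)
- P(-|¬D) = 0.8000 (specificity)
- P(+|¬D) = 0.2000 (false positive rate = 1 - specificity)

Step 1: Find P(+)
P(+) = P(+|D)P(D) + P(+|¬D)P(¬D)
     = 0.9300 × 0.0389 + 0.2000 × 0.9611
     = 0.03617700 + 0.19222000
     = 0.22839700

Step 2: Apply Bayes' theorem for P(D|+)
P(D|+) = P(+|D)P(D) / P(+)
       = 0.03617700 / 0.22839700
       = 0.1584


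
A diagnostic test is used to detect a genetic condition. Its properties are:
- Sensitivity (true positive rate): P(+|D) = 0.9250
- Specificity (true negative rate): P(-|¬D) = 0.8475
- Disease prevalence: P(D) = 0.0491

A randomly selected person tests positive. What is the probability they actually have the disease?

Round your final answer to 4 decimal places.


Let D = has disease, + = positive test

Given:
- P(D) = 0.0491 (prevalence)
- P(+|D) = 0.9250 (sensitivity)
- P(-|¬D) = 0.8475 (specificity)
- P(+|¬D) = 0.1525 (false positive rate = 1 - specificity)

Step 1: Find P(+)
P(+) = P(+|D)P(D) + P(+|¬D)P(¬D)
     = 0.9250 × 0.0491 + 0.1525 × 0.9509
     = 0.04541750 + 0.14501225
     = 0.19042975

Step 2: Apply Bayes' theorem for P(D|+)
P(D|+) = P(+|D)P(D) / P(+)
       = 0.04541750 / 0.19042975
       = 0.2385


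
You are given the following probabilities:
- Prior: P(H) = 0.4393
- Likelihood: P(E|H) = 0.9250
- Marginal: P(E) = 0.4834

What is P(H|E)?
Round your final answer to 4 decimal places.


Using Bayes' theorem:

P(H|E) = P(E|H) × P(H) / P(E)
       = 0.9250 × 0.4393 / 0.4834
       = 0.40635250 / 0.4834
       = 0.8406

The evidence strengthens our belief in H.
Prior: 0.4393 → Posterior: 0.8406


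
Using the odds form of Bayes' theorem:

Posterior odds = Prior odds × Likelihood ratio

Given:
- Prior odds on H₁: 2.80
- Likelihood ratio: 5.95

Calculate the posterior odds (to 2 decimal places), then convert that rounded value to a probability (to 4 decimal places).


Step 1: Calculate posterior odds
Posterior odds = Prior odds × LR
               = 2.80 × 5.95
               = 16.66

Step 2: Convert to probability
P(H₁|E) = Posterior odds / (1 + Posterior odds)
       = 16.66 / (1 + 16.66)
       = 16.66 / 17.66
       = 0.9434

The evidence increased P(H₁) from 0.7368 to 0.9434.


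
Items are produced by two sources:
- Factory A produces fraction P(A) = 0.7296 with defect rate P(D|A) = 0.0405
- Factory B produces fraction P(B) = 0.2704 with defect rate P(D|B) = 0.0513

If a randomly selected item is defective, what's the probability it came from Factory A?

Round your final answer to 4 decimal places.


Let A = from Factory A, D = defective

Given:
- P(A) = 0.7296, P(B) = 0.2704
- P(D|A) = 0.0405, P(D|B) = 0.0513

Step 1: Find P(D)
P(D) = P(D|A)P(A) + P(D|B)P(B)
     = 0.0405 × 0.7296 + 0.0513 × 0.2704
     = 0.02954880 + 0.01387152
     = 0.04342032

Step 2: Apply Bayes' theorem
P(A|D) = P(D|A)P(A) / P(D)
       = 0.02954880 / 0.04342032
       = 0.6805


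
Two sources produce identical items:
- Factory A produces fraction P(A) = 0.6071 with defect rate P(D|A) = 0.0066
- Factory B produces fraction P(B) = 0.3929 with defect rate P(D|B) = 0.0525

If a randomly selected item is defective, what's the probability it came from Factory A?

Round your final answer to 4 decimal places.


Let A = from Factory A, D = defective

Given:
- P(A) = 0.6071, P(B) = 0.3929
- P(D|A) = 0.0066, P(D|B) = 0.0525

Step 1: Find P(D)
P(D) = P(D|A)P(A) + P(D|B)P(B)
     = 0.0066 × 0.6071 + 0.0525 × 0.3929
     = 0.00400686 + 0.02062725
     = 0.02463411

Step 2: Apply Bayes' theorem
P(A|D) = P(D|A)P(A) / P(D)
       = 0.00400686 / 0.02463411
       = 0.1627


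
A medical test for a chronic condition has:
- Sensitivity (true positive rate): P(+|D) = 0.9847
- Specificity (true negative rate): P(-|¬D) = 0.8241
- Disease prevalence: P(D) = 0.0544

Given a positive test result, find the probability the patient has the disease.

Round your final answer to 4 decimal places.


Let D = has disease, + = positive test

Given:
- P(D) = 0.0544 (prevalence)
- P(+|D) = 0.9847 (sensitivity)
- P(-|¬D) = 0.8241 (specificity)
- P(+|¬D) = 0.1759 (false positive rate = 1 - specificity)

Step 1: Find P(+)
P(+) = P(+|D)P(D) + P(+|¬D)P(¬D)
     = 0.9847 × 0.0544 + 0.1759 × 0.9456
     = 0.05356768 + 0.16633104
     = 0.21989872

Step 2: Apply Bayes' theorem for P(D|+)
P(D|+) = P(+|D)P(D) / P(+)
       = 0.05356768 / 0.21989872
       = 0.2436


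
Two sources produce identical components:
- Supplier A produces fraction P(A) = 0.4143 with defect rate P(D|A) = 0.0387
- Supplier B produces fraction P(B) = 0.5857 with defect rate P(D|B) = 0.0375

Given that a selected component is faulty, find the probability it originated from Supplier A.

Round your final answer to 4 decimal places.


Let A = from Supplier A, D = faulty

Given:
- P(A) = 0.4143, P(B) = 0.5857
- P(D|A) = 0.0387, P(D|B) = 0.0375

Step 1: Find P(D)
P(D) = P(D|A)P(A) + P(D|B)P(B)
     = 0.0387 × 0.4143 + 0.0375 × 0.5857
     = 0.01603341 + 0.02196375
     = 0.03799716

Step 2: Apply Bayes' theorem
P(A|D) = P(D|A)P(A) / P(D)
       = 0.01603341 / 0.03799716
       = 0.4220


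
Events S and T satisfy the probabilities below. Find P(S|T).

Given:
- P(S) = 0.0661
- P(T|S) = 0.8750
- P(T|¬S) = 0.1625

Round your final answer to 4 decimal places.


Bayes' theorem: P(S|T) = P(T|S) × P(S) / P(T)

Step 1: Calculate P(T) using law of total probability
P(T) = P(T|S)P(S) + P(T|¬S)P(¬S)
     = 0.8750 × 0.0661 + 0.1625 × 0.9339
     = 0.05783750 + 0.15175875
     = 0.20959625

Step 2: Apply Bayes' theorem
P(S|T) = P(T|S) × P(S) / P(T)
       = 0.05783750 / 0.20959625
       = 0.2759


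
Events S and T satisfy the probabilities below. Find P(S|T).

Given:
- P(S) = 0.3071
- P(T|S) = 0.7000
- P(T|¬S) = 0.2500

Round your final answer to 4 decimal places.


Bayes' theorem: P(S|T) = P(T|S) × P(S) / P(T)

Step 1: Calculate P(T) using law of total probability
P(T) = P(T|S)P(S) + P(T|¬S)P(¬S)
     = 0.7000 × 0.3071 + 0.2500 × 0.6929
     = 0.21497000 + 0.17322500
     = 0.38819500

Step 2: Apply Bayes' theorem
P(S|T) = P(T|S) × P(S) / P(T)
       = 0.21497000 / 0.38819500
       = 0.5538


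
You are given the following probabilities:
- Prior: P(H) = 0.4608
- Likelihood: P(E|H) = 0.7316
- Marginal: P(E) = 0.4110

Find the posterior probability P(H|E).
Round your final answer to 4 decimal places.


Using Bayes' theorem:

P(H|E) = P(E|H) × P(H) / P(E)
       = 0.7316 × 0.4608 / 0.4110
       = 0.33712128 / 0.4110
       = 0.8202

The evidence strengthens our belief in H.
Prior: 0.4608 → Posterior: 0.8202


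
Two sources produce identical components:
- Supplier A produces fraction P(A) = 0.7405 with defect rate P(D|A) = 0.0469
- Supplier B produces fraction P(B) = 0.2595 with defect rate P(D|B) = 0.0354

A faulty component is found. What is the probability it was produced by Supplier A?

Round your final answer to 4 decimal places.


Let A = from Supplier A, D = faulty

Given:
- P(A) = 0.7405, P(B) = 0.2595
- P(D|A) = 0.0469, P(D|B) = 0.0354

Step 1: Find P(D)
P(D) = P(D|A)P(A) + P(D|B)P(B)
     = 0.0469 × 0.7405 + 0.0354 × 0.2595
     = 0.03472945 + 0.00918630
     = 0.04391575

Step 2: Apply Bayes' theorem
P(A|D) = P(D|A)P(A) / P(D)
       = 0.03472945 / 0.04391575
       = 0.7908


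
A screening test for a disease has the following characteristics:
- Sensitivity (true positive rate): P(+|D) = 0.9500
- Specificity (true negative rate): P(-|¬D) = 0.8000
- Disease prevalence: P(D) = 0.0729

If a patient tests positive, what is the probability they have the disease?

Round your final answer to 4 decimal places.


Let D = has disease, + = positive test

Given:
- P(D) = 0.0729 (prevalence)
- P(+|D) = 0.9500 (sensitivity)
- P(-|¬D) = 0.8000 (specificity)
- P(+|¬D) = 0.2000 (false positive rate = 1 - specificity)

Step 1: Find P(+)
P(+) = P(+|D)P(D) + P(+|¬D)P(¬D)
     = 0.9500 × 0.0729 + 0.2000 × 0.9271
     = 0.06925500 + 0.18542000
     = 0.25467500

Step 2: Apply Bayes' theorem for P(D|+)
P(D|+) = P(+|D)P(D) / P(+)
       = 0.06925500 / 0.25467500
       = 0.2719


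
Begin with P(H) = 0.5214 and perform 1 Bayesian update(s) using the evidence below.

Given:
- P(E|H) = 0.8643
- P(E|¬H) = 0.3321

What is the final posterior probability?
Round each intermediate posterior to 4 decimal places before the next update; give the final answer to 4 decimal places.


Sequential Bayesian updating:

Initial prior: P(H) = 0.5214

Update 1:
  P(E) = 0.8643 × 0.5214 + 0.3321 × 0.4786 = 0.45064602 + 0.15894306 = 0.60958908
  P(H|E) = 0.45064602 / 0.60958908 = 0.7393

Final posterior: 0.7393


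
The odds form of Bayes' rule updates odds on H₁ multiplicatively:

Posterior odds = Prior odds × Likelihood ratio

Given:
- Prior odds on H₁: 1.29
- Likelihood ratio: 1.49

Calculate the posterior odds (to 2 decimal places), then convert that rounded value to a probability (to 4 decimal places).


Step 1: Calculate posterior odds
Posterior odds = Prior odds × LR
               = 1.29 × 1.49
               = 1.92

Step 2: Convert to probability
P(H₁|E) = Posterior odds / (1 + Posterior odds)
       = 1.92 / (1 + 1.92)
       = 1.92 / 2.92
       = 0.6575

The evidence increased P(H₁) from 0.5633 to 0.6575.


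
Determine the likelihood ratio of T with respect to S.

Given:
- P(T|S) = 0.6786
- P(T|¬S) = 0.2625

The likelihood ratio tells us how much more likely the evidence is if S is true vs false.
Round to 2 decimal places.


Likelihood Ratio (LR) = P(T|S) / P(T|¬S)

LR = 0.6786 / 0.2625
   = 2.59

The evidence is 2.59 times more likely if S is true than if S is false.
Since LR > 1, the evidence supports S over ¬S.


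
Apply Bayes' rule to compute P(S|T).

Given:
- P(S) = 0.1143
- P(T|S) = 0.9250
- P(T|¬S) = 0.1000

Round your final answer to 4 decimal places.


Bayes' theorem: P(S|T) = P(T|S) × P(S) / P(T)

Step 1: Calculate P(T) using law of total probability
P(T) = P(T|S)P(S) + P(T|¬S)P(¬S)
     = 0.9250 × 0.1143 + 0.1000 × 0.8857
     = 0.10572750 + 0.08857000
     = 0.19429750

Step 2: Apply Bayes' theorem
P(S|T) = P(T|S) × P(S) / P(T)
       = 0.10572750 / 0.19429750
       = 0.5442


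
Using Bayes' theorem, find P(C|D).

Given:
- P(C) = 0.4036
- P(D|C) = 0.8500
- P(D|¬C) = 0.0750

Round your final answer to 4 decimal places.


Bayes' theorem: P(C|D) = P(D|C) × P(C) / P(D)

Step 1: Calculate P(D) using law of total probability
P(D) = P(D|C)P(C) + P(D|¬C)P(¬C)
     = 0.8500 × 0.4036 + 0.0750 × 0.5964
     = 0.34306000 + 0.04473000
     = 0.38779000

Step 2: Apply Bayes' theorem
P(C|D) = P(D|C) × P(C) / P(D)
       = 0.34306000 / 0.38779000
       = 0.8847


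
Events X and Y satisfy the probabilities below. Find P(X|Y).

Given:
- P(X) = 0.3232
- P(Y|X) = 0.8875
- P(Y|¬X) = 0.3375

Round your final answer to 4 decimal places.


Bayes' theorem: P(X|Y) = P(Y|X) × P(X) / P(Y)

Step 1: Calculate P(Y) using law of total probability
P(Y) = P(Y|X)P(X) + P(Y|¬X)P(¬X)
     = 0.8875 × 0.3232 + 0.3375 × 0.6768
     = 0.28684000 + 0.22842000
     = 0.51526000

Step 2: Apply Bayes' theorem
P(X|Y) = P(Y|X) × P(X) / P(Y)
       = 0.28684000 / 0.51526000
       = 0.5567


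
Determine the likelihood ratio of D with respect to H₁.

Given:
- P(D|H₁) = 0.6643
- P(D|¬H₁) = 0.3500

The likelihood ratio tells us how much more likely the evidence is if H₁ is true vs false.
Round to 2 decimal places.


Likelihood Ratio (LR) = P(D|H₁) / P(D|¬H₁)

LR = 0.6643 / 0.3500
   = 1.90

The evidence is 1.90 times more likely if H₁ is true than if H₁ is false.
Because LR exceeds 1, D is evidence for H₁.


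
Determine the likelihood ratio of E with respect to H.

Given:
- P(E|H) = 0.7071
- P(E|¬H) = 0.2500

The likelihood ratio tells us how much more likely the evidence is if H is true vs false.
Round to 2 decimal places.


Likelihood Ratio (LR) = P(E|H) / P(E|¬H)

LR = 0.7071 / 0.2500
   = 2.83

The evidence is 2.83 times more likely if H is true than if H is false.
Because LR exceeds 1, E is evidence for H.


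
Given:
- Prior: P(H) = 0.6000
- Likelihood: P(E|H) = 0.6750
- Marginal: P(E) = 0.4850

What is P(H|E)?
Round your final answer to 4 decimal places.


Using Bayes' theorem:

P(H|E) = P(E|H) × P(H) / P(E)
       = 0.6750 × 0.6000 / 0.4850
       = 0.40500000 / 0.4850
       = 0.8351

The evidence strengthens our belief in H.
Prior: 0.6000 → Posterior: 0.8351


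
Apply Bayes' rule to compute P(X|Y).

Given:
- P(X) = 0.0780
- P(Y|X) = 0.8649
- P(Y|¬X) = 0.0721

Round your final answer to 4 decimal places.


Bayes' theorem: P(X|Y) = P(Y|X) × P(X) / P(Y)

Step 1: Calculate P(Y) using law of total probability
P(Y) = P(Y|X)P(X) + P(Y|¬X)P(¬X)
     = 0.8649 × 0.0780 + 0.0721 × 0.9220
     = 0.06746220 + 0.06647620
     = 0.13393840

Step 2: Apply Bayes' theorem
P(X|Y) = P(Y|X) × P(X) / P(Y)
       = 0.06746220 / 0.13393840
       = 0.5037


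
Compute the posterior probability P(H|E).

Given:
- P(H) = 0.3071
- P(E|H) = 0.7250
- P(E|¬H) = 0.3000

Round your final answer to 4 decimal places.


Bayes' theorem: P(H|E) = P(E|H) × P(H) / P(E)

Step 1: Calculate P(E) using law of total probability
P(E) = P(E|H)P(H) + P(E|¬H)P(¬H)
     = 0.7250 × 0.3071 + 0.3000 × 0.6929
     = 0.22264750 + 0.20787000
     = 0.43051750

Step 2: Apply Bayes' theorem
P(H|E) = P(E|H) × P(H) / P(E)
       = 0.22264750 / 0.43051750
       = 0.5172


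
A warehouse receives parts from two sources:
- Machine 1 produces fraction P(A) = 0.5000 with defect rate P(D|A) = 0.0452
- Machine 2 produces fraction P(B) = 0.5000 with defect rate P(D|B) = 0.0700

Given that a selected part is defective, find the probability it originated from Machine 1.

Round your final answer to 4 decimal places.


Let A = from Machine 1, D = defective

Given:
- P(A) = 0.5000, P(B) = 0.5000
- P(D|A) = 0.0452, P(D|B) = 0.0700

Step 1: Find P(D)
P(D) = P(D|A)P(A) + P(D|B)P(B)
     = 0.0452 × 0.5000 + 0.0700 × 0.5000
     = 0.02260000 + 0.03500000
     = 0.05760000

Step 2: Apply Bayes' theorem
P(A|D) = P(D|A)P(A) / P(D)
       = 0.02260000 / 0.05760000
       = 0.3924


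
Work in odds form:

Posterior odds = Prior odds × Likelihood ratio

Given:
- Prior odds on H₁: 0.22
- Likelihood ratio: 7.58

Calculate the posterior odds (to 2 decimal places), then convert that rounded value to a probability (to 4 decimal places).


Step 1: Calculate posterior odds
Posterior odds = Prior odds × LR
               = 0.22 × 7.58
               = 1.67

Step 2: Convert to probability
P(H₁|E) = Posterior odds / (1 + Posterior odds)
       = 1.67 / (1 + 1.67)
       = 1.67 / 2.67
       = 0.6255

The evidence increased P(H₁) from 0.1803 to 0.6255.


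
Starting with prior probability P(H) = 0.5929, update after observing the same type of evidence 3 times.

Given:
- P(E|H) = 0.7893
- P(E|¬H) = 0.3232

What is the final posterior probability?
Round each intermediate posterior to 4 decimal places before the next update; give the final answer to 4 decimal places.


Sequential Bayesian updating:

Initial prior: P(H) = 0.5929

Update 1:
  P(E) = 0.7893 × 0.5929 + 0.3232 × 0.4071 = 0.46797597 + 0.13157472 = 0.59955069
  P(H|E) = 0.46797597 / 0.59955069 = 0.7805

Update 2:
  P(E) = 0.7893 × 0.7805 + 0.3232 × 0.2195 = 0.61604865 + 0.07094240 = 0.68699105
  P(H|E) = 0.61604865 / 0.68699105 = 0.8967

Update 3:
  P(E) = 0.7893 × 0.8967 + 0.3232 × 0.1033 = 0.70776531 + 0.03338656 = 0.74115187
  P(H|E) = 0.70776531 / 0.74115187 = 0.9550

Final posterior: 0.9550


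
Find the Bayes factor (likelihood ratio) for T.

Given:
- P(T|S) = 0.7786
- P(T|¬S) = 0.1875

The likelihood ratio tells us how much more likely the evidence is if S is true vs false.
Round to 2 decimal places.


Likelihood Ratio (LR) = P(T|S) / P(T|¬S)

LR = 0.7786 / 0.1875
   = 4.15

The evidence is 4.15 times more likely if S is true than if S is false.
Since LR > 1, the evidence supports S over ¬S.
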